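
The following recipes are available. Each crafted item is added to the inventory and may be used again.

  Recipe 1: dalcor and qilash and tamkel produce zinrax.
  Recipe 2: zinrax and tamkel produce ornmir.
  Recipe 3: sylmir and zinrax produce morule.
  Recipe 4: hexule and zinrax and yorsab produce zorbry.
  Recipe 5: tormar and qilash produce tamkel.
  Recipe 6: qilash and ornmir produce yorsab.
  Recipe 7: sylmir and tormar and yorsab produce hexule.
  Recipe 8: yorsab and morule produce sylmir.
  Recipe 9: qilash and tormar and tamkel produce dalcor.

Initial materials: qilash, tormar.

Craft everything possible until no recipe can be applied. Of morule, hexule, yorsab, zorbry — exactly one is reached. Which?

tormar and qilash → tamkel (Recipe 5).
qilash and tormar and tamkel → dalcor (Recipe 9).
dalcor and qilash and tamkel → zinrax (Recipe 1).
Using Recipe 2, zinrax and tamkel make ornmir.
qilash and ornmir → yorsab (Recipe 6).
hexule would need sylmir, tormar, and yorsab (Recipe 7), but sylmir is never obtained. morule would need sylmir and zinrax (Recipe 3), but sylmir is never obtained. zorbry would need hexule, zinrax, and yorsab (Recipe 4), but hexule is never obtained.

yorsab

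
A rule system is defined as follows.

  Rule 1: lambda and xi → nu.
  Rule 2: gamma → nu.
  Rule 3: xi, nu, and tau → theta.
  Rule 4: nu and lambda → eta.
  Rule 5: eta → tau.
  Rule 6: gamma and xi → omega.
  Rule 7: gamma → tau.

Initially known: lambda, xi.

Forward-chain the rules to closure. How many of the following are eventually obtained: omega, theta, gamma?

lambda and xi hold, so nu follows (Rule 1).
From nu and lambda, Rule 4 gives eta.
eta holds, so tau follows (Rule 5).
From xi, nu, and tau, Rule 3 gives theta.
omega would need gamma and xi (Rule 6), but gamma is never established.
theta: reached.
No rule produces gamma, and it is not given.
Reached: theta — 1 of the 3.

1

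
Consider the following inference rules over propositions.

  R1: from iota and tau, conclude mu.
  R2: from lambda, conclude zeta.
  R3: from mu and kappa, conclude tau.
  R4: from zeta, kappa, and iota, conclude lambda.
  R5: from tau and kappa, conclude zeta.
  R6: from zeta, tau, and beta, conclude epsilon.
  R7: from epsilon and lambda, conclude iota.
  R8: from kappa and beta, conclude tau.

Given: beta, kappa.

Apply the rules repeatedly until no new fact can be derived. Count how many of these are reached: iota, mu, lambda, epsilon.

kappa and beta hold, so tau follows (R8).
From tau and kappa, R5 gives zeta.
zeta, tau, and beta hold, so epsilon follows (R6).
iota would need epsilon and lambda (R7), but lambda is never established.
mu would need iota and tau (R1), but iota is never established.
lambda would need zeta, kappa, and iota (R4), but iota is never established.
epsilon: reached.
Reached: epsilon — 1 of the 4.

1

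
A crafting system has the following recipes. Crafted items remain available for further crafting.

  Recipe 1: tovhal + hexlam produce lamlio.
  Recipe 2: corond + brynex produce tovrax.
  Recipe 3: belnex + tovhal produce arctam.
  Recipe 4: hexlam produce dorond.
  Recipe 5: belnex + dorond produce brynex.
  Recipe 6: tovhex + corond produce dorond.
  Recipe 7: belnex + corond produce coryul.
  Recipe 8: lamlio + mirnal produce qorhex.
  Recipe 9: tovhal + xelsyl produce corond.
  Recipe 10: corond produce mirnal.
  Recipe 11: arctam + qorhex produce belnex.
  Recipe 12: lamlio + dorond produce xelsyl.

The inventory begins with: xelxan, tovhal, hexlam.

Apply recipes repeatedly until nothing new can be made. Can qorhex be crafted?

tovhal + hexlam → lamlio (Recipe 1).
hexlam → dorond (Recipe 4).
Using Recipe 12, lamlio and dorond make xelsyl.
Using Recipe 9, tovhal and xelsyl make corond.
Using Recipe 10, corond makes mirnal.
lamlio + mirnal → qorhex (Recipe 8).

Yes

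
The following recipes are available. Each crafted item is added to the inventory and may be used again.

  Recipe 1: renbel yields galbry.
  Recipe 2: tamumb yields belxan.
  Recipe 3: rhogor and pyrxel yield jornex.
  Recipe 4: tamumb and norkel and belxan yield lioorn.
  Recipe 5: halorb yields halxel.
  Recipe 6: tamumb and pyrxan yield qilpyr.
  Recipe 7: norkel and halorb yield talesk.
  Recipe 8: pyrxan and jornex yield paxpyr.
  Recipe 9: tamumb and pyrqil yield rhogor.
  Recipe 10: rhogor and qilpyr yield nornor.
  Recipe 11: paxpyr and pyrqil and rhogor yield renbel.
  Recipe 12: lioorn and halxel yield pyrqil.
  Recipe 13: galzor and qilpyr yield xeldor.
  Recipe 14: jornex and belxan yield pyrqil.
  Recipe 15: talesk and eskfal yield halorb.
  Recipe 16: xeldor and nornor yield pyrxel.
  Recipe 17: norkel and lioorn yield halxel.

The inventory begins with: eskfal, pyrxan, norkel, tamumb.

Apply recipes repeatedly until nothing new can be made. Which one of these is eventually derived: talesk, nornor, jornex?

tamumb → belxan (Recipe 2).
Using Recipe 6, tamumb and pyrxan make qilpyr.
Using Recipe 4, tamumb, norkel, and belxan make lioorn.
norkel and lioorn → halxel (Recipe 17).
Using Recipe 12, lioorn and halxel make pyrqil.
tamumb and pyrqil → rhogor (Recipe 9).
Using Recipe 10, rhogor and qilpyr make nornor.
jornex would need rhogor and pyrxel (Recipe 3), but pyrxel is never obtained. talesk would need norkel and halorb (Recipe 7), but halorb is never obtained.

nornor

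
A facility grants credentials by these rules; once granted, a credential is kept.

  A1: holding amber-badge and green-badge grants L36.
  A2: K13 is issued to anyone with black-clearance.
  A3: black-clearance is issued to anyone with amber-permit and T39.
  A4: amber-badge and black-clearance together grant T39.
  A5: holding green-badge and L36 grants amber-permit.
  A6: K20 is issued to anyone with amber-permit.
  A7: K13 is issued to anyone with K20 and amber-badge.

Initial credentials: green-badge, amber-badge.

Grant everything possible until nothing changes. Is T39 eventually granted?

T39 would need amber-badge and black-clearance (A4), but black-clearance is never granted.

No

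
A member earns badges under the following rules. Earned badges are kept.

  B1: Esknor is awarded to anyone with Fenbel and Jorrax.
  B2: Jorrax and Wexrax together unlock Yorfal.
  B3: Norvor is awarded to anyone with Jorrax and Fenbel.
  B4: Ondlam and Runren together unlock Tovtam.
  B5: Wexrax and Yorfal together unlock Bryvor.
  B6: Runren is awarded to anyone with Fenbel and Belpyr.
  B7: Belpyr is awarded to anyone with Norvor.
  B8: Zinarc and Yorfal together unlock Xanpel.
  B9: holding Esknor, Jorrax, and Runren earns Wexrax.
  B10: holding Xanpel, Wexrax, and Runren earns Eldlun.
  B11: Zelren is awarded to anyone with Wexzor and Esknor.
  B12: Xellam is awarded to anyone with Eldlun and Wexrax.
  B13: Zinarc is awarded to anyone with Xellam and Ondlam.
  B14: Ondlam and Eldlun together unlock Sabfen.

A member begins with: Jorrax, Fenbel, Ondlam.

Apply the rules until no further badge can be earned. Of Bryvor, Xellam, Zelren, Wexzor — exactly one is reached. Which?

With Jorrax and Fenbel, Norvor is earned (B3).
With Fenbel and Jorrax, Esknor is earned (B1).
With Norvor, Belpyr is earned (B7).
With Fenbel and Belpyr, Runren is earned (B6).
With Esknor, Jorrax, and Runren, Wexrax is earned (B9).
With Jorrax and Wexrax, Yorfal is earned (B2).
With Wexrax and Yorfal, Bryvor is earned (B5).
No rule produces Wexzor, and it is not given. Zelren would need Wexzor and Esknor (B11), but Wexzor is never earned. Xellam would need Eldlun and Wexrax (B12), but Eldlun is never earned.

Bryvor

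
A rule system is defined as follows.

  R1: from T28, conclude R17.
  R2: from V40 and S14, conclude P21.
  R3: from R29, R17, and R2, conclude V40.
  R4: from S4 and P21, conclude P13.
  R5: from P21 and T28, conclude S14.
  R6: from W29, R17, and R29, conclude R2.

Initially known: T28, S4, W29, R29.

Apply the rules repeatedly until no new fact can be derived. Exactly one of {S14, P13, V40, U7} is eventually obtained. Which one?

V40

T28 holds, so R17 follows (R1).
From W29, R17, and R29, R6 gives R2.
From R29, R17, and R2, R3 gives V40.
S14 would need P21 and T28 (R5), but P21 is never established. P13 would need S4 and P21 (R4), but P21 is never established. No rule produces U7, and it is not given.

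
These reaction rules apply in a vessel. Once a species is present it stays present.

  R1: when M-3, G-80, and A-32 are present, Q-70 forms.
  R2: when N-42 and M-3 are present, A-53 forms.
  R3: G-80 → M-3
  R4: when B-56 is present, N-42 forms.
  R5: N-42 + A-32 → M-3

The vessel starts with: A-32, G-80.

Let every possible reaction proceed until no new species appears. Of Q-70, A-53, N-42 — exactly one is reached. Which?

Q-70

G-80 present → M-3 forms (R3).
M-3, G-80, and A-32 present → Q-70 forms (R1).
N-42 would need B-56 (R4), but B-56 never forms. A-53 would need N-42 and M-3 (R2), but N-42 never forms.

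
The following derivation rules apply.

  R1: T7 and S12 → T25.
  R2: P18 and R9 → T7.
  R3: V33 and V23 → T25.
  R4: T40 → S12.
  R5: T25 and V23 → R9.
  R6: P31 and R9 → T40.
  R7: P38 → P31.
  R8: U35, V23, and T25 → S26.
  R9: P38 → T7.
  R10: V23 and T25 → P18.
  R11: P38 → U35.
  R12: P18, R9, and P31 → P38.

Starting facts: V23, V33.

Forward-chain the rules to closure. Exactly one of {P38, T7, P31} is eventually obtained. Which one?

V33 and V23 hold, so T25 follows (R3).
From V23 and T25, R10 gives P18.
T25 and V23 hold, so R9 follows (R5).
From P18 and R9, R2 gives T7.
P31 would need P38 (R7), but P38 is never established. P38 would need P18, R9, and P31 (R12), but P31 is never established.

T7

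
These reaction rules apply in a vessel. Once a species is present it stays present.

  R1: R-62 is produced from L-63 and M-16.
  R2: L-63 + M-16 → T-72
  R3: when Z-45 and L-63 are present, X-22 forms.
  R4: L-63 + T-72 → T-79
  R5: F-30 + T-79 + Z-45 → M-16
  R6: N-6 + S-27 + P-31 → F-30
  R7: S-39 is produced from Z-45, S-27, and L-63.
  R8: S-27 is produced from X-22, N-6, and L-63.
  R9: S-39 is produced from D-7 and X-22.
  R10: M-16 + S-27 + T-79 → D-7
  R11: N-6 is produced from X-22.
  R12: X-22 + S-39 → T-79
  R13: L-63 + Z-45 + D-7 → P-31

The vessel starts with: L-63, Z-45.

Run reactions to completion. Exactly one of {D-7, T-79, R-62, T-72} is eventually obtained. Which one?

T-79

Z-45 and L-63 present → X-22 forms (R3).
X-22 present → N-6 forms (R11).
X-22, N-6, and L-63 present → S-27 forms (R8).
Z-45, S-27, and L-63 present → S-39 forms (R7).
X-22 and S-39 present → T-79 forms (R12).
T-72 would need L-63 and M-16 (R2), but M-16 never forms. R-62 would need L-63 and M-16 (R1), but M-16 never forms. D-7 would need M-16, S-27, and T-79 (R10), but M-16 never forms.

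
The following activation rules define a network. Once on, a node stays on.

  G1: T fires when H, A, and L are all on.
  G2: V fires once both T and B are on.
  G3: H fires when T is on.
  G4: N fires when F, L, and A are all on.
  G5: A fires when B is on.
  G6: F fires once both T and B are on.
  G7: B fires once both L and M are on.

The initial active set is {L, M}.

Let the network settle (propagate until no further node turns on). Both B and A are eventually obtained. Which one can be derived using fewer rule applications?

B: L and M are on, so B fires (G7). [1 rule application]
A: L and M are on, so B fires (G7). G5: B on → A on. [2 rule applications]
B needs fewer.

B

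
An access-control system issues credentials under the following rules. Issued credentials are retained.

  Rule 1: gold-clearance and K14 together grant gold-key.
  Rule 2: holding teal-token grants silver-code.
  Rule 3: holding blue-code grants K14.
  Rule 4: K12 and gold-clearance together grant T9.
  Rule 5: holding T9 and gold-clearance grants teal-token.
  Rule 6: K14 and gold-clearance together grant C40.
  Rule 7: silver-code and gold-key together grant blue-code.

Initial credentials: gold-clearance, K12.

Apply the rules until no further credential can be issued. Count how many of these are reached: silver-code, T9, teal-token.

3

Holding K12 and gold-clearance grants T9 (Rule 4).
Holding T9 and gold-clearance grants teal-token (Rule 5).
Holding teal-token grants silver-code (Rule 2).
silver-code: reached.
T9: reached.
teal-token: reached.
All 3 are reached.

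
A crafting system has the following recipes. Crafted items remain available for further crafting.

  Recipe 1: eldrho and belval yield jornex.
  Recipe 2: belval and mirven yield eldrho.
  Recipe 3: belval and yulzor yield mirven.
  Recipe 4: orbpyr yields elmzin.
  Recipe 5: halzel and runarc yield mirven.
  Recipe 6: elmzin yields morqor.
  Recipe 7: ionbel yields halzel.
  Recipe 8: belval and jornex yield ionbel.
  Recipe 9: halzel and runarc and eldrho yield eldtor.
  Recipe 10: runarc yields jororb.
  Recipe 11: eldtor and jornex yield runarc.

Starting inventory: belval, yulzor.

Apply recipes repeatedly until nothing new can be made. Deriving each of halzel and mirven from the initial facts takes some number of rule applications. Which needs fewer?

mirven: belval and yulzor → mirven (Recipe 3). [1 rule application]
halzel: Using Recipe 3, belval and yulzor make mirven. belval and mirven → eldrho (Recipe 2). Using Recipe 1, eldrho and belval make jornex. belval and jornex → ionbel (Recipe 8). Using Recipe 7, ionbel makes halzel. [5 rule applications]
mirven needs fewer.

mirven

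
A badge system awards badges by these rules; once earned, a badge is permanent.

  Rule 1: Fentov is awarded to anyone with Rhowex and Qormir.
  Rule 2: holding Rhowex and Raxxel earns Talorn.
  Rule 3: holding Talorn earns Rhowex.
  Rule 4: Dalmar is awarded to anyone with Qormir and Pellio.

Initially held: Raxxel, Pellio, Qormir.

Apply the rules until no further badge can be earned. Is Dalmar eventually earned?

Yes

With Qormir and Pellio, Dalmar is earned (Rule 4).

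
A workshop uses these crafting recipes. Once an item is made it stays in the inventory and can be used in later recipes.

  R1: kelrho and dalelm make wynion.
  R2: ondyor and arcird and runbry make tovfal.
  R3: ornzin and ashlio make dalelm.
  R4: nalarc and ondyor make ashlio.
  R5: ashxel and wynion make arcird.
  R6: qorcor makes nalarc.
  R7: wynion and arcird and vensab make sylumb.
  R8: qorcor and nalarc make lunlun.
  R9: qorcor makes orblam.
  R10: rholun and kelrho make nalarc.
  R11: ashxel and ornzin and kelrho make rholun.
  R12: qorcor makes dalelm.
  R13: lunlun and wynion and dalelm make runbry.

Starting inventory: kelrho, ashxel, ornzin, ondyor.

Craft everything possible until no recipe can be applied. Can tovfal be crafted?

tovfal would need ondyor, arcird, and runbry (R2), but runbry is never obtained.

No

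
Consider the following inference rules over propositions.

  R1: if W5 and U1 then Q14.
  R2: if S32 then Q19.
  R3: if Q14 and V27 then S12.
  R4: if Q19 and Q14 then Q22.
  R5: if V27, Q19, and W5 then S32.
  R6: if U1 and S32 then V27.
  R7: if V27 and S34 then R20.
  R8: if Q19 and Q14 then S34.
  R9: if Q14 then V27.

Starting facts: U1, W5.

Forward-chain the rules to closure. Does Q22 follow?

No

Q22 would need Q19 and Q14 (R4), but Q19 is never established.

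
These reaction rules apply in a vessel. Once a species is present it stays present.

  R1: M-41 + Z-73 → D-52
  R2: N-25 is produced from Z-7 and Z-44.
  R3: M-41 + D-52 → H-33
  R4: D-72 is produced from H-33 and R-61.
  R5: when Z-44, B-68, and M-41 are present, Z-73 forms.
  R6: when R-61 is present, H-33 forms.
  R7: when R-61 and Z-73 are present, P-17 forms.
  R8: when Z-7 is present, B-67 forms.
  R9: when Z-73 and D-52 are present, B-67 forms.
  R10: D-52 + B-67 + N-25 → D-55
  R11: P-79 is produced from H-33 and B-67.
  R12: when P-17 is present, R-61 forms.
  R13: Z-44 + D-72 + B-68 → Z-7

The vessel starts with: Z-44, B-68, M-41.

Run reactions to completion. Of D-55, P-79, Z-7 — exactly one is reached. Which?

P-79

Z-44, B-68, and M-41 present → Z-73 forms (R5).
M-41 and Z-73 present → D-52 forms (R1).
Z-73 and D-52 present → B-67 forms (R9).
M-41 and D-52 present → H-33 forms (R3).
H-33 and B-67 present → P-79 forms (R11).
Z-7 would need Z-44, D-72, and B-68 (R13), but D-72 never forms. D-55 would need D-52, B-67, and N-25 (R10), but N-25 never forms.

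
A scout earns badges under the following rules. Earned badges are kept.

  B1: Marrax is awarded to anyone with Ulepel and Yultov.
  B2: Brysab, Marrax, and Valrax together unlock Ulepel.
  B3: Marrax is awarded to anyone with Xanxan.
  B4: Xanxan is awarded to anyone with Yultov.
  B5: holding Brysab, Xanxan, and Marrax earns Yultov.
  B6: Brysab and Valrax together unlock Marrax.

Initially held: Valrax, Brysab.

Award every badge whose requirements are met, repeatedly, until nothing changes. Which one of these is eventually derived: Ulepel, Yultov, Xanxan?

Ulepel

With Brysab and Valrax, Marrax is earned (B6).
With Brysab, Marrax, and Valrax, Ulepel is earned (B2).
Xanxan would need Yultov (B4), but Yultov is never earned. Yultov would need Brysab, Xanxan, and Marrax (B5), but Xanxan is never earned.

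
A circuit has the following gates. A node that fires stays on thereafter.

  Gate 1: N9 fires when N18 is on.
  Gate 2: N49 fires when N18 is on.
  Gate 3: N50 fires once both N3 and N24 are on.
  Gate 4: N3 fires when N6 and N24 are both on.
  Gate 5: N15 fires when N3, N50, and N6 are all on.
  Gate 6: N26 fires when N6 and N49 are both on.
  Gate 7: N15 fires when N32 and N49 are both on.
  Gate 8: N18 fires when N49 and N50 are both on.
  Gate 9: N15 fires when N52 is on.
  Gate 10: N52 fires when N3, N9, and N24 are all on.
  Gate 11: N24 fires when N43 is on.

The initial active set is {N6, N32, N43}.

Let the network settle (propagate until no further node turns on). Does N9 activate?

No

N9 would need N18 (Gate 1), but N18 never turns on.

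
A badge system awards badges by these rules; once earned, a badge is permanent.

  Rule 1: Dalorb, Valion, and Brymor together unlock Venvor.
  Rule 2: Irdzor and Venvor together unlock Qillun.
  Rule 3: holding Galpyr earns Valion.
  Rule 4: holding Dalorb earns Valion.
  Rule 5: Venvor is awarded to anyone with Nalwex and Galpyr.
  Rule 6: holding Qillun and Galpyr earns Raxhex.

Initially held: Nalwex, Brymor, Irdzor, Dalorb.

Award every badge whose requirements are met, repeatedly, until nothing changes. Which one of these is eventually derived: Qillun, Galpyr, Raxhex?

With Dalorb, Valion is earned (Rule 4).
With Dalorb, Valion, and Brymor, Venvor is earned (Rule 1).
With Irdzor and Venvor, Qillun is earned (Rule 2).
No rule produces Galpyr, and it is not given. Raxhex would need Qillun and Galpyr (Rule 6), but Galpyr is never earned.

Qillun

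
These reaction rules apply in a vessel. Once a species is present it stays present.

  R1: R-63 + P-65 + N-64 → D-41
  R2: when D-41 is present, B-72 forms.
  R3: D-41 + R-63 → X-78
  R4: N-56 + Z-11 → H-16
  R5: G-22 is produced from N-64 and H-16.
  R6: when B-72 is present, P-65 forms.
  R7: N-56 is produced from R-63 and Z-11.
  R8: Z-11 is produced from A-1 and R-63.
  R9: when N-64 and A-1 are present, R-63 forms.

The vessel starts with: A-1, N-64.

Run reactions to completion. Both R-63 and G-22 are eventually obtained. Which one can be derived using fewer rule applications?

R-63: N-64 and A-1 present → R-63 forms (R9). [1 rule application]
G-22: N-64 and A-1 present → R-63 forms (R9). A-1 and R-63 present → Z-11 forms (R8). R-63 and Z-11 present → N-56 forms (R7). N-56 and Z-11 present → H-16 forms (R4). N-64 and H-16 present → G-22 forms (R5). [5 rule applications]
R-63 needs fewer.

R-63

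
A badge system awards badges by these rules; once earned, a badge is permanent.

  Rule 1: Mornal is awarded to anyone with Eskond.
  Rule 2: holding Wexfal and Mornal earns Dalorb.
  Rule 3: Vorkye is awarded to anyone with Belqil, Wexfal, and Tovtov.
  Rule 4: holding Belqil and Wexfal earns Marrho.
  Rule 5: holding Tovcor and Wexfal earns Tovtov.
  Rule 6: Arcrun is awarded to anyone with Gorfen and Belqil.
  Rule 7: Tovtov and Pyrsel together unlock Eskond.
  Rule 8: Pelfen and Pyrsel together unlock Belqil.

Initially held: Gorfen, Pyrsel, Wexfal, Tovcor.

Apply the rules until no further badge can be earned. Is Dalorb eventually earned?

Yes

With Tovcor and Wexfal, Tovtov is earned (Rule 5).
With Tovtov and Pyrsel, Eskond is earned (Rule 7).
With Eskond, Mornal is earned (Rule 1).
With Wexfal and Mornal, Dalorb is earned (Rule 2).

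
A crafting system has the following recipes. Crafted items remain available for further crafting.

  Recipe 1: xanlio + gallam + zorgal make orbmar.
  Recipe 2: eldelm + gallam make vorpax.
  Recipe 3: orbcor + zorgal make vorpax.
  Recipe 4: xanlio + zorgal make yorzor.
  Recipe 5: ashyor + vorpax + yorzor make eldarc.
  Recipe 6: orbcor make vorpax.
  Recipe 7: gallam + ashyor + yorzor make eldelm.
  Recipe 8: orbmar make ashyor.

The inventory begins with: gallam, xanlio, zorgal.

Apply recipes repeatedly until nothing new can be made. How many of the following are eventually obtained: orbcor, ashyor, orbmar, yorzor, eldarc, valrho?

xanlio + zorgal → yorzor (Recipe 4).
xanlio + gallam + zorgal → orbmar (Recipe 1).
orbmar → ashyor (Recipe 8).
Using Recipe 7, gallam, ashyor, and yorzor make eldelm.
Using Recipe 2, eldelm and gallam make vorpax.
Using Recipe 5, ashyor, vorpax, and yorzor make eldarc.
No rule produces orbcor, and it is not given.
ashyor: reached.
orbmar: reached.
yorzor: reached.
eldarc: reached.
No rule produces valrho, and it is not given.
Reached: ashyor, orbmar, yorzor, and eldarc — 4 of the 6.

4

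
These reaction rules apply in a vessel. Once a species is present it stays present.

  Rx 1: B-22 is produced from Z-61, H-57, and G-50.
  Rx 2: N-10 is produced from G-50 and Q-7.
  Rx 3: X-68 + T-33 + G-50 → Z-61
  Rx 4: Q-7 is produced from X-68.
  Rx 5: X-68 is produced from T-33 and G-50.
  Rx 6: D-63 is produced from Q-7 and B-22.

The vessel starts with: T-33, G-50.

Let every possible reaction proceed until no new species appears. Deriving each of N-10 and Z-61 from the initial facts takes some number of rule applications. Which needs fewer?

Z-61: T-33 and G-50 present → X-68 forms (Rx 5). X-68, T-33, and G-50 present → Z-61 forms (Rx 3). [2 rule applications]
N-10: T-33 and G-50 present → X-68 forms (Rx 5). X-68 present → Q-7 forms (Rx 4). G-50 and Q-7 present → N-10 forms (Rx 2). [3 rule applications]
Z-61 needs fewer.

Z-61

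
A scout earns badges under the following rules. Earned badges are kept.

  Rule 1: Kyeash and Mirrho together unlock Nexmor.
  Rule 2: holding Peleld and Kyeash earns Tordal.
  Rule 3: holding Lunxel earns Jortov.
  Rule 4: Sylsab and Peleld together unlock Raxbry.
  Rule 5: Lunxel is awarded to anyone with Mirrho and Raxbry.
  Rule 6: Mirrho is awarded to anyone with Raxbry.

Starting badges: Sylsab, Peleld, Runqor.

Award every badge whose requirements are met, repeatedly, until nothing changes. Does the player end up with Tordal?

No

Tordal would need Peleld and Kyeash (Rule 2), but Kyeash is never earned.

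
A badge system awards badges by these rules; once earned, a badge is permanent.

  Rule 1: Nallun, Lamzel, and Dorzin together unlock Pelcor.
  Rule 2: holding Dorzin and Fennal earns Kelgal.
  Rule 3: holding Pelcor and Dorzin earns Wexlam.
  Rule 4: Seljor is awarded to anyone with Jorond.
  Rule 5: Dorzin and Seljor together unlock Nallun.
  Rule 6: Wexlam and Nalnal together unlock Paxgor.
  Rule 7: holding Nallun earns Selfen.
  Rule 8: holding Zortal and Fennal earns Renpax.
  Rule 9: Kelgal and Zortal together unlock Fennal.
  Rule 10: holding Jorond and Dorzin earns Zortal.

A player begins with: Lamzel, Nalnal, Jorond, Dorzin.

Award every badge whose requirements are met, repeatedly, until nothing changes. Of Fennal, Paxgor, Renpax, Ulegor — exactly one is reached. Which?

Paxgor

With Jorond, Seljor is earned (Rule 4).
With Dorzin and Seljor, Nallun is earned (Rule 5).
With Nallun, Lamzel, and Dorzin, Pelcor is earned (Rule 1).
With Pelcor and Dorzin, Wexlam is earned (Rule 3).
With Wexlam and Nalnal, Paxgor is earned (Rule 6).
No rule produces Ulegor, and it is not given. Renpax would need Zortal and Fennal (Rule 8), but Fennal is never earned. Fennal would need Kelgal and Zortal (Rule 9), but Kelgal is never earned.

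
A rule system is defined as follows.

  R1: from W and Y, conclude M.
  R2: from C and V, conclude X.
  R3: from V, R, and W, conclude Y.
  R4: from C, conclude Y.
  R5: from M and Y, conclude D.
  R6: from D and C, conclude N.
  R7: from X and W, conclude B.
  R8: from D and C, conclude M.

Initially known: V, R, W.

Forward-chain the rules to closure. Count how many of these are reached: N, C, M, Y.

2

V, R, and W hold, so Y follows (R3).
W and Y hold, so M follows (R1).
N would need D and C (R6), but C is never established.
No rule produces C, and it is not given.
M: reached.
Y: reached.
Reached: M and Y — 2 of the 4.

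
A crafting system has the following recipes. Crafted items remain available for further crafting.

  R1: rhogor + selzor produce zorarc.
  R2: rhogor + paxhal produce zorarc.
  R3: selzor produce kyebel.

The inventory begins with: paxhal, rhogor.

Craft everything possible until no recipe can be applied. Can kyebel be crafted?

kyebel would need selzor (R3), but selzor is never obtained.

No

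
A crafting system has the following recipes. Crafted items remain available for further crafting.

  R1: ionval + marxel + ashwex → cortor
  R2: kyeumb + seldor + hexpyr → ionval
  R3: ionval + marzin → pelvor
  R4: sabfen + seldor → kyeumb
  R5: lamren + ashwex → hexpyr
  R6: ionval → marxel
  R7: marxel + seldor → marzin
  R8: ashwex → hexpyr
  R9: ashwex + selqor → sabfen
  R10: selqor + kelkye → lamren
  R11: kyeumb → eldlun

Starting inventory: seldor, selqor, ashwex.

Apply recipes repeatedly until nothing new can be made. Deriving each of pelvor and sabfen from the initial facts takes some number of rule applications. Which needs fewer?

sabfen

sabfen: Using R9, ashwex and selqor make sabfen. [1 rule application]
pelvor: Using R9, ashwex and selqor make sabfen. Using R8, ashwex makes hexpyr. sabfen + seldor → kyeumb (R4). kyeumb + seldor + hexpyr → ionval (R2). Using R6, ionval makes marxel. Using R7, marxel and seldor make marzin. Using R3, ionval and marzin make pelvor. [7 rule applications]
sabfen needs fewer.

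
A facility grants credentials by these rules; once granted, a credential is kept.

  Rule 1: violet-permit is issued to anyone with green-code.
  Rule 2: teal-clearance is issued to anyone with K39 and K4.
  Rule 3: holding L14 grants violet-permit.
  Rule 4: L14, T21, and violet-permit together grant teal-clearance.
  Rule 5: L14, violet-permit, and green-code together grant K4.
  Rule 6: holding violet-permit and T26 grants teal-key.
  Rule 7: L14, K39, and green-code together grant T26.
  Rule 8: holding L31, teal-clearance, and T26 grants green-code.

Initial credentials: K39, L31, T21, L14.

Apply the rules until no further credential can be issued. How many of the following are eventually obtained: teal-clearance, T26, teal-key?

Holding L14 grants violet-permit (Rule 3).
Holding L14, T21, and violet-permit grants teal-clearance (Rule 4).
teal-clearance: reached.
T26 would need L14, K39, and green-code (Rule 7), but green-code is never granted.
teal-key would need violet-permit and T26 (Rule 6), but T26 is never granted.
Reached: teal-clearance — 1 of the 3.

1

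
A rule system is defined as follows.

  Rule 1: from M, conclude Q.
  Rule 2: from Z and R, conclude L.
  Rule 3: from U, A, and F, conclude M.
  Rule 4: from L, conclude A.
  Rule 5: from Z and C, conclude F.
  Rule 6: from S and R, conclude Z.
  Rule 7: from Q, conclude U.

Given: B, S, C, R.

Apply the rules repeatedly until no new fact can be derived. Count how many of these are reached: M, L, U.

From S and R, Rule 6 gives Z.
From Z and R, Rule 2 gives L.
M would need U, A, and F (Rule 3), but U is never established.
L: reached.
U would need Q (Rule 7), but Q is never established.
Reached: L — 1 of the 3.

1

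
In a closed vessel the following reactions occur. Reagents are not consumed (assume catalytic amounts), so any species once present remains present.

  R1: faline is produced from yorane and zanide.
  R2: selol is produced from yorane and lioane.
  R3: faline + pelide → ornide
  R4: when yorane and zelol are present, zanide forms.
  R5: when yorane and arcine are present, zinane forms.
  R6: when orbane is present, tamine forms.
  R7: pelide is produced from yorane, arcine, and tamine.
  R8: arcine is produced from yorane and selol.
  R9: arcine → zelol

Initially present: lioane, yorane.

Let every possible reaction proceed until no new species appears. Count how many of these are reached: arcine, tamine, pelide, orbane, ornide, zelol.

yorane and lioane present → selol forms (R2).
yorane and selol present → arcine forms (R8).
arcine present → zelol forms (R9).
arcine: reached.
tamine would need orbane (R6), but orbane never forms.
pelide would need yorane, arcine, and tamine (R7), but tamine never forms.
No rule produces orbane, and it is not given.
ornide would need faline and pelide (R3), but pelide never forms.
zelol: reached.
Reached: arcine and zelol — 2 of the 6.

2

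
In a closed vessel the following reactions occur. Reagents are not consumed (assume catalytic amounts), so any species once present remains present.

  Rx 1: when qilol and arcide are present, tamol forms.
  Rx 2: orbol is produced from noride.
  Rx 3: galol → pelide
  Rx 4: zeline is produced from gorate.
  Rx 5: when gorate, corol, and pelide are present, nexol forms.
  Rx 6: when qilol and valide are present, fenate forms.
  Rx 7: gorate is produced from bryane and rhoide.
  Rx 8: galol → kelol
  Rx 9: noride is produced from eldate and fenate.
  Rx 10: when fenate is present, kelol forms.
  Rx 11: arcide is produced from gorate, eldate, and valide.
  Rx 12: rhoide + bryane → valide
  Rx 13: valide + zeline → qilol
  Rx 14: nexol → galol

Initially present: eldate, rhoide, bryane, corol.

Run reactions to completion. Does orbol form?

bryane and rhoide present → gorate forms (Rx 7).
rhoide and bryane present → valide forms (Rx 12).
gorate present → zeline forms (Rx 4).
valide and zeline present → qilol forms (Rx 13).
qilol and valide present → fenate forms (Rx 6).
eldate and fenate present → noride forms (Rx 9).
noride present → orbol forms (Rx 2).

Yes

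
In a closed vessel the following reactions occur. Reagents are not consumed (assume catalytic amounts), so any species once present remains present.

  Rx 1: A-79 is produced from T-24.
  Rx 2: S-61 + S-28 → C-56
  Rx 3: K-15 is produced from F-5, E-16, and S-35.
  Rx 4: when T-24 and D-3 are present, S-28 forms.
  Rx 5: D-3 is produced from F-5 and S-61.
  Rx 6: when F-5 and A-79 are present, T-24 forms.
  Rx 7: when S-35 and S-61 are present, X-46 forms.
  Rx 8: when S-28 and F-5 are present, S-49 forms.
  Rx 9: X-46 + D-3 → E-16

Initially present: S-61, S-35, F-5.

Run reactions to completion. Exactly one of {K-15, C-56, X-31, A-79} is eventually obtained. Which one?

K-15

S-35 and S-61 present → X-46 forms (Rx 7).
F-5 and S-61 present → D-3 forms (Rx 5).
X-46 and D-3 present → E-16 forms (Rx 9).
F-5, E-16, and S-35 present → K-15 forms (Rx 3).
A-79 would need T-24 (Rx 1), but T-24 never forms. No rule produces X-31, and it is not given. C-56 would need S-61 and S-28 (Rx 2), but S-28 never forms.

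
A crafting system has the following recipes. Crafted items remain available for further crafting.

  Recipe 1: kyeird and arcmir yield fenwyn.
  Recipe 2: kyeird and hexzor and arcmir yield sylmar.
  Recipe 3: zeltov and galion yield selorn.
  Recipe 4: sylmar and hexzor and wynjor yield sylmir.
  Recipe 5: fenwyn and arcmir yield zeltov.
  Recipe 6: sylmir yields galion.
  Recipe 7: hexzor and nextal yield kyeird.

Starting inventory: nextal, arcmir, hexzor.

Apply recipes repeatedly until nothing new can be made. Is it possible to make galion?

galion would need sylmir (Recipe 6), but sylmir is never obtained.

No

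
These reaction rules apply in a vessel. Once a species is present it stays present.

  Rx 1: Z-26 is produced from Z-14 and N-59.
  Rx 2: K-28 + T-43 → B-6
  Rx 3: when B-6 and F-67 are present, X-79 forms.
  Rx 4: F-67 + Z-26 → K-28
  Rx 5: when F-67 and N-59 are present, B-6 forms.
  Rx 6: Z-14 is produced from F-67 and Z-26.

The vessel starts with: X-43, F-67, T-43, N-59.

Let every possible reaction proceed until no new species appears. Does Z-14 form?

No

Z-14 would need F-67 and Z-26 (Rx 6), but Z-26 never forms.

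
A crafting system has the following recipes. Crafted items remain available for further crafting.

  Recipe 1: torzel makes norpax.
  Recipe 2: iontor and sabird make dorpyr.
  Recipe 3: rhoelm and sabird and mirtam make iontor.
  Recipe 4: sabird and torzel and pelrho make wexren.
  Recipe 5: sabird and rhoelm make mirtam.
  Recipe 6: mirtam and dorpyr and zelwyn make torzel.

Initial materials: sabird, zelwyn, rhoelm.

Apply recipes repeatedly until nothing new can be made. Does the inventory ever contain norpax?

Using Recipe 5, sabird and rhoelm make mirtam.
rhoelm and sabird and mirtam → iontor (Recipe 3).
Using Recipe 2, iontor and sabird make dorpyr.
Using Recipe 6, mirtam, dorpyr, and zelwyn make torzel.
Using Recipe 1, torzel makes norpax.

Yes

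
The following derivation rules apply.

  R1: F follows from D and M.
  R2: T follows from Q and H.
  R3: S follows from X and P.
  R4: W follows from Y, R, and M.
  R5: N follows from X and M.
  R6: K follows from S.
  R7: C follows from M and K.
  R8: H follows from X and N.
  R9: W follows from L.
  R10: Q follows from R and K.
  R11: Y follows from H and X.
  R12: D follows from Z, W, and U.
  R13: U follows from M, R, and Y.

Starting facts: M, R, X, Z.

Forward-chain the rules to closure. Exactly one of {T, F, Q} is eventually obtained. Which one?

X and M hold, so N follows (R5).
From X and N, R8 gives H.
From H and X, R11 gives Y.
From M, R, and Y, R13 gives U.
Y, R, and M hold, so W follows (R4).
From Z, W, and U, R12 gives D.
D and M hold, so F follows (R1).
Q would need R and K (R10), but K is never established. T would need Q and H (R2), but Q is never established.

F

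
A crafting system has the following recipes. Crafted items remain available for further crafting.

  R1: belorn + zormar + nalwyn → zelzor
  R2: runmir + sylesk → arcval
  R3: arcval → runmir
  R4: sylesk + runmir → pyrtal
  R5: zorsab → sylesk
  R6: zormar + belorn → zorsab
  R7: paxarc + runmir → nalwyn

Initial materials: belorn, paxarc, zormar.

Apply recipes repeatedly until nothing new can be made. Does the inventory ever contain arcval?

No

arcval would need runmir and sylesk (R2), but runmir is never obtained.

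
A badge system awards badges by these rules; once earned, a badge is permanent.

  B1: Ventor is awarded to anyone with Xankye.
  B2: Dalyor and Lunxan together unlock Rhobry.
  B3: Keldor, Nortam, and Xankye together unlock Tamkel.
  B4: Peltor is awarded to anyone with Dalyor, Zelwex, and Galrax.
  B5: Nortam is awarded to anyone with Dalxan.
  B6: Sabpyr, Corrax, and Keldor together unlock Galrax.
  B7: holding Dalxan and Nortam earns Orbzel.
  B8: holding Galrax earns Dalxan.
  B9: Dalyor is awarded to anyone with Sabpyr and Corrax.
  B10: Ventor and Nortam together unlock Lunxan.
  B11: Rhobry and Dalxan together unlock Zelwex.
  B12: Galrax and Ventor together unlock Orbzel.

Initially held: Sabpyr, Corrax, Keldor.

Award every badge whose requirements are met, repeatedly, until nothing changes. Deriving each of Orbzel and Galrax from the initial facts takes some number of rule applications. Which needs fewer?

Galrax

Galrax: With Sabpyr, Corrax, and Keldor, Galrax is earned (B6). [1 rule application]
Orbzel: With Sabpyr, Corrax, and Keldor, Galrax is earned (B6). With Galrax, Dalxan is earned (B8). With Dalxan, Nortam is earned (B5). With Dalxan and Nortam, Orbzel is earned (B7). [4 rule applications]
Galrax needs fewer.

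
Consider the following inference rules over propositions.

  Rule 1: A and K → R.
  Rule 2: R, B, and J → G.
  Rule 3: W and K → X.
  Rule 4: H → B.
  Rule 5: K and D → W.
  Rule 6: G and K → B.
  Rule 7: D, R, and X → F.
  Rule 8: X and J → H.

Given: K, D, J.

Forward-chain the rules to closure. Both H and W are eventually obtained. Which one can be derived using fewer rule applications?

W: K and D hold, so W follows (Rule 5). [1 rule application]
H: K and D hold, so W follows (Rule 5). W and K hold, so X follows (Rule 3). From X and J, Rule 8 gives H. [3 rule applications]
W needs fewer.

W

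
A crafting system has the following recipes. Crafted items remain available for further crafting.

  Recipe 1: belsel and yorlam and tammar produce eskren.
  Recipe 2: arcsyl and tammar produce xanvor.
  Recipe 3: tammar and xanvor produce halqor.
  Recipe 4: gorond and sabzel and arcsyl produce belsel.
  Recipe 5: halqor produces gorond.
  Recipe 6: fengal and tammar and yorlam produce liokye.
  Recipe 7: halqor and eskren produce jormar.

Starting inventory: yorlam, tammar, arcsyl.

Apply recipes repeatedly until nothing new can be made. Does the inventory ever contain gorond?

arcsyl and tammar → xanvor (Recipe 2).
Using Recipe 3, tammar and xanvor make halqor.
Using Recipe 5, halqor makes gorond.

Yes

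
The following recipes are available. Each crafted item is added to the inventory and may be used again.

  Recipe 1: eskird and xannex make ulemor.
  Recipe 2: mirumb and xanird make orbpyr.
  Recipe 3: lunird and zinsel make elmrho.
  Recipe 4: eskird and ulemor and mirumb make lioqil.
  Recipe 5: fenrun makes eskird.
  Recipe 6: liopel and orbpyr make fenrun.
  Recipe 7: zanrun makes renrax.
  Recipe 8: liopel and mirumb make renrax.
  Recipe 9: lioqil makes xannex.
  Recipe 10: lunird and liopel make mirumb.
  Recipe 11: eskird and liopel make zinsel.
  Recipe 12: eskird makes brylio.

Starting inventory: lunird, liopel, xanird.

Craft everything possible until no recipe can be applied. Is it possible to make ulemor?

ulemor would need eskird and xannex (Recipe 1), but xannex is never obtained.

No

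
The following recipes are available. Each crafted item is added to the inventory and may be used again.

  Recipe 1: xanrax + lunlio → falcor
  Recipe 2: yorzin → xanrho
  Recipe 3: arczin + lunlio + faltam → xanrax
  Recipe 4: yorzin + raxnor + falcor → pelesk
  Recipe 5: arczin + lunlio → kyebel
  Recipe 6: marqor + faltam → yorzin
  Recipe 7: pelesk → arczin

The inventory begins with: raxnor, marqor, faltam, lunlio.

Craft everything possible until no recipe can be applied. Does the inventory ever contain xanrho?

Yes

Using Recipe 6, marqor and faltam make yorzin.
Using Recipe 2, yorzin makes xanrho.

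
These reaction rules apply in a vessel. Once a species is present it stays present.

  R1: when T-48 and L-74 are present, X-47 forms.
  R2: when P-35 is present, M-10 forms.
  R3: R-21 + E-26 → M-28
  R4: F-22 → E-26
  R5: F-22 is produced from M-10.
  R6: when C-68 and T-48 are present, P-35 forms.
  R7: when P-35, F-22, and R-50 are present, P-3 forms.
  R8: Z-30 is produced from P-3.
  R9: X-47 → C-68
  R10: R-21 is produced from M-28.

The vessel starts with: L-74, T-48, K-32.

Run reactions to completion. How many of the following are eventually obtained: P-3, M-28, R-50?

P-3 would need P-35, F-22, and R-50 (R7), but R-50 never forms.
M-28 would need R-21 and E-26 (R3), but R-21 never forms.
No rule produces R-50, and it is not given.
None of the 3 are reached.

0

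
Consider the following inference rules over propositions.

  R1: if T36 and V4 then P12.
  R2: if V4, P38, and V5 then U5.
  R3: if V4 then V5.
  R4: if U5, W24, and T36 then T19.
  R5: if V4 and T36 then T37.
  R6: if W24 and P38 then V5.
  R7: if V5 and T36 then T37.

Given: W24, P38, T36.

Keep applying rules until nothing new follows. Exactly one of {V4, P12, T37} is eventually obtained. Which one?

T37

From W24 and P38, R6 gives V5.
V5 and T36 hold, so T37 follows (R7).
No rule produces V4, and it is not given. P12 would need T36 and V4 (R1), but V4 is never established.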